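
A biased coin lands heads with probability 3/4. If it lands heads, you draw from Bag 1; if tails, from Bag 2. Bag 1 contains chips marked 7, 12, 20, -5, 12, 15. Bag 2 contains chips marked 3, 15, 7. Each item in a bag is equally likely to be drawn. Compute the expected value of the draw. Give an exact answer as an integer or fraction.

E[X | Bag 1] = (7 + 12 + 20 − 5 + 12 + 15)/6 = 61/6
E[X | Bag 2] = (3 + 15 + 7)/3 = 25/3
E[X] = (3/4)·61/6 + (1/4)·25/3 = 233/24

233/24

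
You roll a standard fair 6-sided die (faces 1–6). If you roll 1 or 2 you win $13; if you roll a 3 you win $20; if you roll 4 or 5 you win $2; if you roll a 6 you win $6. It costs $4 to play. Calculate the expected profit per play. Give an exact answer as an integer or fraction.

16/3 dollars

E[payout] = (1/3)·2 + (1/6)·6 + (1/3)·13 + (1/6)·20 = 28/3
Expected profit = 28/3 − 4 = 16/3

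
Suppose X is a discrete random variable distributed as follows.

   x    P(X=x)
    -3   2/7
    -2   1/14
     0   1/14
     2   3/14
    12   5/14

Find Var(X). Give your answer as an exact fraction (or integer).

E[X] = (2/7)·(-3) + (1/14)·(-2) + (1/14)·0 + (3/14)·2 + (5/14)·12 = 26/7
E[X²] = (2/7)·9 + (1/14)·4 + (1/14)·0 + (3/14)·4 + (5/14)·144 = 386/7
Var(X) = 386/7 − (26/7)² = 2026/49

2026/49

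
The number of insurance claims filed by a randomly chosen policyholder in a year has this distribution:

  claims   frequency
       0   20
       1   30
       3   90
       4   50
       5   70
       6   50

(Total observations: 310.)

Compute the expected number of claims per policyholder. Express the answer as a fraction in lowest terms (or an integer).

Total = 310, so P(claims=0) = 20/310, etc.
E[X] = (2/31)·0 + (3/31)·1 + (9/31)·3 + (5/31)·4 + (7/31)·5 + (5/31)·6
     = 115/31

115/31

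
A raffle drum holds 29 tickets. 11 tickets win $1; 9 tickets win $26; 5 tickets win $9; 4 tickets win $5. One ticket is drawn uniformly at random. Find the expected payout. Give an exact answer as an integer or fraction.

310/29 dollars

E[payout] = (11/29)·1 + (9/29)·26 + (5/29)·9 + (4/29)·5 = 310/29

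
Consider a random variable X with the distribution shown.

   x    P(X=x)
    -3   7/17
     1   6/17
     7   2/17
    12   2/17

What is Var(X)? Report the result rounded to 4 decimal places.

E[X] = (7/17)·(-3) + (6/17)·1 + (2/17)·7 + (2/17)·12 = 23/17
E[X²] = (7/17)·9 + (6/17)·1 + (2/17)·49 + (2/17)·144 = 455/17
Var(X) = 455/17 − (23/17)² = 7206/289 ≈ 24.9343

24.9343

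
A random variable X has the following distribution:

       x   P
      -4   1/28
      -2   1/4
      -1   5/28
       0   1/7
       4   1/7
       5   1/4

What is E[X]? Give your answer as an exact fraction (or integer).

1

E[X] = (1/28)·(-4) + (1/4)·(-2) + (5/28)·(-1) + (1/7)·0 + (1/7)·4 + (1/4)·5
     = 1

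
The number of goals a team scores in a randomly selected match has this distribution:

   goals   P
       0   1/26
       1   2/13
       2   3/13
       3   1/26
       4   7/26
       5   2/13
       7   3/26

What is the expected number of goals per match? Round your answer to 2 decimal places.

E[X] = (1/26)·0 + (2/13)·1 + (3/13)·2 + (1/26)·3 + (7/26)·4 + (2/13)·5 + (3/26)·7
     = 44/13 ≈ 3.38

3.38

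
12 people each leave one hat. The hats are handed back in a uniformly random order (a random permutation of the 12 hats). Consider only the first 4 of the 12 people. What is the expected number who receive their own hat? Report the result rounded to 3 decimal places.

Let Xᵢ = 1 if person i gets their own hat. For each i, P(Xᵢ=1) = 1/12.
By linearity of expectation, E[X₁+…+X_4] = 4·(1/12) = 1/3.
≈ 0.333

0.333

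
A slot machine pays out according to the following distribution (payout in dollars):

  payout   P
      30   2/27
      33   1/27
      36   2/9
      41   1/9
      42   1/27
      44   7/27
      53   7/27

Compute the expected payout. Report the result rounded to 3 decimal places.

E[X] = (2/27)·30 + (1/27)·33 + (2/9)·36 + (1/9)·41 + (1/27)·42 + (7/27)·44 + (7/27)·53
     = 1153/27 ≈ 42.704

$42.704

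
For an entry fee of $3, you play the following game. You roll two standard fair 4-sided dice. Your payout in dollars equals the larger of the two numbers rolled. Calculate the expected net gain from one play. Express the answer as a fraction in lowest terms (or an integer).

Distribution of the larger of the two numbers rolled: 1 w.p. 1/16, 2 w.p. 3/16, 3 w.p. 5/16, 4 w.p. 7/16
E[payout] = (1/16)·1 + (3/16)·2 + (5/16)·3 + (7/16)·4 = 25/8
Expected profit = 25/8 − 3 = 1/8

1/8 dollars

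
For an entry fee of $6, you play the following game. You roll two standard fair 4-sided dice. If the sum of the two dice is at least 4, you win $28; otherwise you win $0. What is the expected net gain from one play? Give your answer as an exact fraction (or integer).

67/4 dollars

E[payout] = (3/16)·0 + (13/16)·28 = 91/4
Expected profit = 91/4 − 6 = 67/4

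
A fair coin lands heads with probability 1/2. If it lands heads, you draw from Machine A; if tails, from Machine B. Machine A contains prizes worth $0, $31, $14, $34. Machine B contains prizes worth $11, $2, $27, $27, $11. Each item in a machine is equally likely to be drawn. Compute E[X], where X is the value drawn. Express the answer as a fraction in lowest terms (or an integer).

E[X | Machine A] = (0 + 31 + 14 + 34)/4 = 79/4
E[X | Machine B] = (11 + 2 + 27 + 27 + 11)/5 = 78/5
E[X] = (1/2)·79/4 + (1/2)·78/5 = 707/40

707/40 dollars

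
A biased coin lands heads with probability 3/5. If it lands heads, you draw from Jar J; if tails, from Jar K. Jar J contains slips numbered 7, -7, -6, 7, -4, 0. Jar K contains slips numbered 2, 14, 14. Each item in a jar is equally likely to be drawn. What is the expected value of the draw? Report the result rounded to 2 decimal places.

3.70

E[X | Jar J] = (7 − 7 − 6 + 7 − 4 + 0)/6 = -1/2
E[X | Jar K] = (2 + 14 + 14)/3 = 10
E[X] = (3/5)·(-1/2) + (2/5)·10 = 37/10 ≈ 3.70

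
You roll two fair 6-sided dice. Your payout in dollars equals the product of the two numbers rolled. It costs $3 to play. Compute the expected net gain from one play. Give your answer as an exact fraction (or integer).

37/4 dollars

Distribution of the product of the two numbers rolled: 1 w.p. 1/36, 2 w.p. 1/18, 3 w.p. 1/18, 4 w.p. 1/12, 5 w.p. 1/18, 6 w.p. 1/9, …
E[payout] = (1/36)·1 + (1/18)·2 + (1/18)·3 + (1/12)·4 + (1/18)·5 + (1/9)·6 + (1/18)·8 + (1/36)·9 + (1/18)·10 + (1/9)·12 + (1/18)·15 + (1/36)·16 + (1/18)·18 + (1/18)·20 + (1/18)·24 + (1/36)·25 + (1/18)·30 + (1/36)·36 = 49/4
Expected profit = 49/4 − 3 = 37/4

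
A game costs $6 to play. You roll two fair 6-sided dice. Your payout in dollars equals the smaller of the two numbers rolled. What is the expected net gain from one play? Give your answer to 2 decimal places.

Distribution of the smaller of the two numbers rolled: 1 w.p. 11/36, 2 w.p. 1/4, 3 w.p. 7/36, 4 w.p. 5/36, 5 w.p. 1/12, 6 w.p. 1/36
E[payout] = (11/36)·1 + (1/4)·2 + (7/36)·3 + (5/36)·4 + (1/12)·5 + (1/36)·6 = 91/36
Expected profit = 91/36 − 6 = -125/36 ≈ -$3.47

-$3.47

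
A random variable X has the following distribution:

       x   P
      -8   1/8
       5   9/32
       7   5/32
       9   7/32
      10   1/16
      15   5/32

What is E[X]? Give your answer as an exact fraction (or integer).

103/16

E[X] = (1/8)·(-8) + (9/32)·5 + (5/32)·7 + (7/32)·9 + (1/16)·10 + (5/32)·15
     = 103/16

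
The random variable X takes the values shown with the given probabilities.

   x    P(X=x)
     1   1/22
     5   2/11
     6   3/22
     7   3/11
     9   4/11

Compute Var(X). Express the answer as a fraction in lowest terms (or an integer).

1913/484

E[X] = (1/22)·1 + (2/11)·5 + (3/22)·6 + (3/11)·7 + (4/11)·9 = 153/22
E[X²] = (1/22)·1 + (2/11)·25 + (3/22)·36 + (3/11)·49 + (4/11)·81 = 1151/22
Var(X) = 1151/22 − (153/22)² = 1913/484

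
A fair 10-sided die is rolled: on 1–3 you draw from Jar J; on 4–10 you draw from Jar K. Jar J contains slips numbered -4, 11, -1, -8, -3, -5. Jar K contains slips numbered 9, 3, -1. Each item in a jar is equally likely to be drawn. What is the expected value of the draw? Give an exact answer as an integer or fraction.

E[X | Jar J] = (-4 + 11 − 1 − 8 − 3 − 5)/6 = -5/3
E[X | Jar K] = (9 + 3 − 1)/3 = 11/3
E[X] = (3/10)·(-5/3) + (7/10)·11/3 = 31/15

31/15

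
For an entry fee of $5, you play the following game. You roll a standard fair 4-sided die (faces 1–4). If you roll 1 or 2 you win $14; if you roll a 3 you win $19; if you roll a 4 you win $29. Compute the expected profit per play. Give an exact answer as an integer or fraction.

E[payout] = (1/2)·14 + (1/4)·19 + (1/4)·29 = 19
Expected profit = 19 − 5 = 14

$14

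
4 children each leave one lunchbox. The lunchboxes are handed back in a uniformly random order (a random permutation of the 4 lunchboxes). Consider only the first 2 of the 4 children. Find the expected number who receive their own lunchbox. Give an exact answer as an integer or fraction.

Let Xᵢ = 1 if person i gets their own lunchbox. For each i, P(Xᵢ=1) = 1/4.
By linearity of expectation, E[X₁+…+X_2] = 2·(1/4) = 1/2.

1/2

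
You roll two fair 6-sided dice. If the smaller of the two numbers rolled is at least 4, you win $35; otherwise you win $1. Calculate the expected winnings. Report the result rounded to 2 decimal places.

$9.50

E[payout] = (3/4)·1 + (1/4)·35 = 19/2
≈ $9.50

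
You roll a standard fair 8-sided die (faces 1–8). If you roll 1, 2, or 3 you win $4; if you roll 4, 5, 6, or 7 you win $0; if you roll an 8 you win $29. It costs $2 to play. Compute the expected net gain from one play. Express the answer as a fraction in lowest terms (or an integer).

E[payout] = (1/2)·0 + (3/8)·4 + (1/8)·29 = 41/8
Expected profit = 41/8 − 2 = 25/8

25/8 dollars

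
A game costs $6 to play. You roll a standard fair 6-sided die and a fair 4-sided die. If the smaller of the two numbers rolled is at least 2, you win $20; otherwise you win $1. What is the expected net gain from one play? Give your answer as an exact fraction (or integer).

E[payout] = (3/8)·1 + (5/8)·20 = 103/8
Expected profit = 103/8 − 6 = 55/8

55/8 dollars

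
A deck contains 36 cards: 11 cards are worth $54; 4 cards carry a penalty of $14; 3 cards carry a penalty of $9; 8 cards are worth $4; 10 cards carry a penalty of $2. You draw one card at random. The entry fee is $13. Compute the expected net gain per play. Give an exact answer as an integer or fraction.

E[payout] = (11/36)·54 + (4/36)·(-14) + (3/36)·(-9) + (8/36)·4 + (10/36)·(-2) = 523/36
Expected profit = 523/36 − 13 = 55/36

55/36 dollars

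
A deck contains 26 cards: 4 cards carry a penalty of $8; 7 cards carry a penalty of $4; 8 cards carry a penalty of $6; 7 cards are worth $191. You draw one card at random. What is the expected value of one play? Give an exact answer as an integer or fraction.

1229/26 dollars

E[payout] = (4/26)·(-8) + (7/26)·(-4) + (8/26)·(-6) + (7/26)·191 = 1229/26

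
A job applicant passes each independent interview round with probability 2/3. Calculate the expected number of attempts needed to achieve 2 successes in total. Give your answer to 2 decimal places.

3.00

By linearity (sum of 2 independent geometric waits), E[trials] = 2/p = 2/(2/3) = 3.
≈ 3.00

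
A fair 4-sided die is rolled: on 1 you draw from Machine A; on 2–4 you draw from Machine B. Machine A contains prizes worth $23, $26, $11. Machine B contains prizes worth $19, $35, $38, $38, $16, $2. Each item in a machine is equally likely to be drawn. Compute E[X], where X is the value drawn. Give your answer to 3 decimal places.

$23.500

E[X | Machine A] = (23 + 26 + 11)/3 = 20
E[X | Machine B] = (19 + 35 + 38 + 38 + 16 + 2)/6 = 74/3
E[X] = (1/4)·20 + (3/4)·74/3 = 47/2 ≈ 23.500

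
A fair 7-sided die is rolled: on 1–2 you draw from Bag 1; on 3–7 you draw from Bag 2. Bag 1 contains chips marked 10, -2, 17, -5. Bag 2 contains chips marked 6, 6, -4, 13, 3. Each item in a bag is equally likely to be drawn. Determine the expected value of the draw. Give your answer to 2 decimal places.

4.86

E[X | Bag 1] = (10 − 2 + 17 − 5)/4 = 5
E[X | Bag 2] = (6 + 6 − 4 + 13 + 3)/5 = 24/5
E[X] = (2/7)·5 + (5/7)·24/5 = 34/7 ≈ 4.86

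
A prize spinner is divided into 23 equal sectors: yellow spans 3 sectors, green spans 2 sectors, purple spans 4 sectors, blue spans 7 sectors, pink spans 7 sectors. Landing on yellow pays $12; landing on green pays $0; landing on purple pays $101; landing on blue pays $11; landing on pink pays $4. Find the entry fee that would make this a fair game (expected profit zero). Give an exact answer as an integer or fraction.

545/23 dollars

E[payout] = (3/23)·12 + (2/23)·0 + (4/23)·101 + (7/23)·11 + (7/23)·4 = 545/23
Fair fee = E[payout] = 545/23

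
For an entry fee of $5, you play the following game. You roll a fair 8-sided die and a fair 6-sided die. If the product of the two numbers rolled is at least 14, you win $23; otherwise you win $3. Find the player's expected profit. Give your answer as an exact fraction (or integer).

91/12 dollars

E[payout] = (25/48)·3 + (23/48)·23 = 151/12
Expected profit = 151/12 − 5 = 91/12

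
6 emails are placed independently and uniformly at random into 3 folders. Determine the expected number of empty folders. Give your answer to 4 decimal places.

0.2634

Let Xⱼ=1 if folder j is empty. P(Xⱼ=1) = ((3-1)/3)^6 = 64/729.
By linearity, E[#empty] = 3·64/729 = 64/243.
≈ 0.2634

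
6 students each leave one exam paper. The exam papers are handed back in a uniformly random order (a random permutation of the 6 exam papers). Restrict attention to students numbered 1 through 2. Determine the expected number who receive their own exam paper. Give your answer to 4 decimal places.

Let Xᵢ = 1 if person i gets their own exam paper. For each i, P(Xᵢ=1) = 1/6.
By linearity of expectation, E[X₁+…+X_2] = 2·(1/6) = 1/3.
≈ 0.3333

0.3333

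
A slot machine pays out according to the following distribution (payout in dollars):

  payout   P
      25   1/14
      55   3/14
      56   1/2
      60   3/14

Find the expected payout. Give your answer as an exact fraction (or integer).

381/7 dollars

E[X] = (1/14)·25 + (3/14)·55 + (1/2)·56 + (3/14)·60
     = 381/7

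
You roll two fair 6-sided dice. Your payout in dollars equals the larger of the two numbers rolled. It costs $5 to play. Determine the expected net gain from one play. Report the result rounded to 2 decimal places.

-$0.53

Distribution of the larger of the two numbers rolled: 1 w.p. 1/36, 2 w.p. 1/12, 3 w.p. 5/36, 4 w.p. 7/36, 5 w.p. 1/4, 6 w.p. 11/36
E[payout] = (1/36)·1 + (1/12)·2 + (5/36)·3 + (7/36)·4 + (1/4)·5 + (11/36)·6 = 161/36
Expected profit = 161/36 − 5 = -19/36 ≈ -$0.53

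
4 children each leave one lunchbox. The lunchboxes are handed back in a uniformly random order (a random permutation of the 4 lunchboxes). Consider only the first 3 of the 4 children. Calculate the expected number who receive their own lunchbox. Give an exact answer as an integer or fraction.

3/4

Let Xᵢ = 1 if person i gets their own lunchbox. For each i, P(Xᵢ=1) = 1/4.
By linearity of expectation, E[X₁+…+X_3] = 3·(1/4) = 3/4.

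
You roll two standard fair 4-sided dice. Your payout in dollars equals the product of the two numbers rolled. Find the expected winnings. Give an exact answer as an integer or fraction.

25/4 dollars

Distribution of the product of the two numbers rolled: 1 w.p. 1/16, 2 w.p. 1/8, 3 w.p. 1/8, 4 w.p. 3/16, 6 w.p. 1/8, 8 w.p. 1/8, …
E[payout] = (1/16)·1 + (1/8)·2 + (1/8)·3 + (3/16)·4 + (1/8)·6 + (1/8)·8 + (1/16)·9 + (1/8)·12 + (1/16)·16 = 25/4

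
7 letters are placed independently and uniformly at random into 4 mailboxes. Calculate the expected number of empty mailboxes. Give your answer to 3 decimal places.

Let Xⱼ=1 if mailbox j is empty. P(Xⱼ=1) = ((4-1)/4)^7 = 2187/16384.
By linearity, E[#empty] = 4·2187/16384 = 2187/4096.
≈ 0.534

0.534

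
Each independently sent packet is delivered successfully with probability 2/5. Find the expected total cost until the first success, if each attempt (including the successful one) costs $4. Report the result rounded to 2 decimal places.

E[#attempts] = 1/p = 5/2; E[cost] = 4·5/2 = 10.
≈ 10.00

$10.00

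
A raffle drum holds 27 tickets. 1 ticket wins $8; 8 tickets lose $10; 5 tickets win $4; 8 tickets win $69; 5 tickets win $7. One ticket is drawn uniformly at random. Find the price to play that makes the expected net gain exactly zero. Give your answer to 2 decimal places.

E[payout] = (1/27)·8 + (8/27)·(-10) + (5/27)·4 + (8/27)·69 + (5/27)·7 = 535/27
Fair fee = E[payout] = 535/27 ≈ $19.81

$19.81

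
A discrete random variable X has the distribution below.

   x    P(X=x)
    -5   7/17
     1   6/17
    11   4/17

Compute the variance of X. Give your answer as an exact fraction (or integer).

11080/289

E[X] = (7/17)·(-5) + (6/17)·1 + (4/17)·11 = 15/17
E[X²] = (7/17)·25 + (6/17)·1 + (4/17)·121 = 665/17
Var(X) = 665/17 − (15/17)² = 11080/289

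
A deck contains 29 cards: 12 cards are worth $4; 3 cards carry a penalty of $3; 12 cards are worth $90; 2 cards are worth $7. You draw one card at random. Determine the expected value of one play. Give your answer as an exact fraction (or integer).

E[payout] = (12/29)·4 + (3/29)·(-3) + (12/29)·90 + (2/29)·7 = 1133/29

1133/29 dollars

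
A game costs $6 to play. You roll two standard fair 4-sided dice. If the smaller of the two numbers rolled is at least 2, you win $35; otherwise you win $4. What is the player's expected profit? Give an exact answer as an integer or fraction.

E[payout] = (7/16)·4 + (9/16)·35 = 343/16
Expected profit = 343/16 − 6 = 247/16

247/16 dollars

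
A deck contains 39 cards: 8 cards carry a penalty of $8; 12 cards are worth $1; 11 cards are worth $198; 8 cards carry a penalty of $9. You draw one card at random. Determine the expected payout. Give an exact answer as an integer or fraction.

158/3 dollars

E[payout] = (8/39)·(-8) + (12/39)·1 + (11/39)·198 + (8/39)·(-9) = 158/3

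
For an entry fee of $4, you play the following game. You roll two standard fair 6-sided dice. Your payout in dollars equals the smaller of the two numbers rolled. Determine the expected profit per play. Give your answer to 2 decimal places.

Distribution of the smaller of the two numbers rolled: 1 w.p. 11/36, 2 w.p. 1/4, 3 w.p. 7/36, 4 w.p. 5/36, 5 w.p. 1/12, 6 w.p. 1/36
E[payout] = (11/36)·1 + (1/4)·2 + (7/36)·3 + (5/36)·4 + (1/12)·5 + (1/36)·6 = 91/36
Expected profit = 91/36 − 4 = -53/36 ≈ -$1.47

-$1.47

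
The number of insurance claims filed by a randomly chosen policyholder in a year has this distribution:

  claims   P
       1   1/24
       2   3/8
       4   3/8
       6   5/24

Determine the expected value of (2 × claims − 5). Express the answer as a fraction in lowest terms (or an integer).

25/12

E[2x-5] = (1/24)·(-3) + (3/8)·(-1) + (3/8)·3 + (5/24)·7
     = 25/12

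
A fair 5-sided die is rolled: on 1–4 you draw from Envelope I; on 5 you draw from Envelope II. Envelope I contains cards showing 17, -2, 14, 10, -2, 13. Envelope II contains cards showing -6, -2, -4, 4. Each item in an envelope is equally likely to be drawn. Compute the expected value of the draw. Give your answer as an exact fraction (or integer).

94/15

E[X | Envelope I] = (17 − 2 + 14 + 10 − 2 + 13)/6 = 25/3
E[X | Envelope II] = (-6 − 2 − 4 + 4)/4 = -2
E[X] = (4/5)·25/3 + (1/5)·(-2) = 94/15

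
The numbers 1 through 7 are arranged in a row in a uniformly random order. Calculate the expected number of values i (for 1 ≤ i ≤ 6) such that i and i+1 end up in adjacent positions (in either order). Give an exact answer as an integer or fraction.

For each i ∈ {1,…,6}, let Xᵢ = 1 if i and i+1 are adjacent. P(Xᵢ=1) = 2·(7−1)!/7! = 2/7.
By linearity, E[ΣXᵢ] = (6)·(2/7) = 12/7.

12/7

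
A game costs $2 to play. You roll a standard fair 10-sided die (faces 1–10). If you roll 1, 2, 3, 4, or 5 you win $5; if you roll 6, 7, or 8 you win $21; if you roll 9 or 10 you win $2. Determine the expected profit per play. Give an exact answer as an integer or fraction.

E[payout] = (1/5)·2 + (1/2)·5 + (3/10)·21 = 46/5
Expected profit = 46/5 − 2 = 36/5

36/5 dollars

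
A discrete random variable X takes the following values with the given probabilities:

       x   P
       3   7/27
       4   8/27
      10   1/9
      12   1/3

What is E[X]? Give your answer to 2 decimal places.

7.07

E[X] = (7/27)·3 + (8/27)·4 + (1/9)·10 + (1/3)·12
     = 191/27 ≈ 7.07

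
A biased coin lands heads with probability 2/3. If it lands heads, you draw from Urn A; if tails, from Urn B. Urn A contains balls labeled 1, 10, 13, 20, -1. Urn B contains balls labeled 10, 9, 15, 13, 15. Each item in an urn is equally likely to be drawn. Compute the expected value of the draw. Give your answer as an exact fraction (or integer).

148/15

E[X | Urn A] = (1 + 10 + 13 + 20 − 1)/5 = 43/5
E[X | Urn B] = (10 + 9 + 15 + 13 + 15)/5 = 62/5
E[X] = (2/3)·43/5 + (1/3)·62/5 = 148/15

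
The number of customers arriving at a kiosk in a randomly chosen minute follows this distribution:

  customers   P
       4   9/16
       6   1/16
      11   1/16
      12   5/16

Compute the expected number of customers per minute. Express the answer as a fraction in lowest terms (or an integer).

113/16

E[X] = (9/16)·4 + (1/16)·6 + (1/16)·11 + (5/16)·12
     = 113/16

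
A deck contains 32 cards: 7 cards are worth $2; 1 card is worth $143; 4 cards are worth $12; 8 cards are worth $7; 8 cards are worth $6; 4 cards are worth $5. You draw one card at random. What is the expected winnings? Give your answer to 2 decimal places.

E[payout] = (7/32)·2 + (1/32)·143 + (4/32)·12 + (8/32)·7 + (8/32)·6 + (4/32)·5 = 329/32
≈ $10.28

$10.28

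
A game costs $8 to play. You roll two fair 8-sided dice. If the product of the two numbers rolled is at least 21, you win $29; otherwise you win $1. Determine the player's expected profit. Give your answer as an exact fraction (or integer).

35/8 dollars

E[payout] = (19/32)·1 + (13/32)·29 = 99/8
Expected profit = 99/8 − 8 = 35/8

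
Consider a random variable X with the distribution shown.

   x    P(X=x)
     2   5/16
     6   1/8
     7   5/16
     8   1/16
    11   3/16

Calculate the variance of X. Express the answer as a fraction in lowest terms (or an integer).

E[X] = (5/16)·2 + (1/8)·6 + (5/16)·7 + (1/16)·8 + (3/16)·11 = 49/8
E[X²] = (5/16)·4 + (1/8)·36 + (5/16)·49 + (1/16)·64 + (3/16)·121 = 191/4
Var(X) = 191/4 − (49/8)² = 655/64

655/64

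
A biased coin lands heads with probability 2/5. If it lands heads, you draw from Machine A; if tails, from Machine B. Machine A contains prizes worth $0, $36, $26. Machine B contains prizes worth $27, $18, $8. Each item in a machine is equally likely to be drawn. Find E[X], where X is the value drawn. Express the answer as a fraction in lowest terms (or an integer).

283/15 dollars

E[X | Machine A] = (0 + 36 + 26)/3 = 62/3
E[X | Machine B] = (27 + 18 + 8)/3 = 53/3
E[X] = (2/5)·62/3 + (3/5)·53/3 = 283/15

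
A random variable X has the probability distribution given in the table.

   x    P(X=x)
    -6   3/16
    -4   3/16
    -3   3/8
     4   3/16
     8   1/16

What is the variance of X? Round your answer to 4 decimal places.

E[X] = (3/16)·(-6) + (3/16)·(-4) + (3/8)·(-3) + (3/16)·4 + (1/16)·8 = -7/4
E[X²] = (3/16)·36 + (3/16)·16 + (3/8)·9 + (3/16)·16 + (1/16)·64 = 161/8
Var(X) = 161/8 − (-7/4)² = 273/16 ≈ 17.0625

17.0625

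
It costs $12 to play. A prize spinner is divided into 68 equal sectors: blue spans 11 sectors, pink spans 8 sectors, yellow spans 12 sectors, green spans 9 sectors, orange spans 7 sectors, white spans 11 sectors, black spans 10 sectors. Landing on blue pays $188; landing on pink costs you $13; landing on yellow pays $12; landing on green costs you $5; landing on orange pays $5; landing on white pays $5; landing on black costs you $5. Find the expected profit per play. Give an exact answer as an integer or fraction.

1287/68 dollars

E[payout] = (11/68)·188 + (8/68)·(-13) + (12/68)·12 + (9/68)·(-5) + (7/68)·5 + (11/68)·5 + (10/68)·(-5) = 2103/68
Expected profit = 2103/68 − 12 = 1287/68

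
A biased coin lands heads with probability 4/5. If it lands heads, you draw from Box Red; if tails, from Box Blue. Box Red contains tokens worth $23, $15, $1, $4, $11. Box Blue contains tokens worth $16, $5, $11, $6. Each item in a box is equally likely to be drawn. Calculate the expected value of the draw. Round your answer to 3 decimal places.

E[X | Box Red] = (23 + 15 + 1 + 4 + 11)/5 = 54/5
E[X | Box Blue] = (16 + 5 + 11 + 6)/4 = 19/2
E[X] = (4/5)·54/5 + (1/5)·19/2 = 527/50 ≈ 10.540

$10.540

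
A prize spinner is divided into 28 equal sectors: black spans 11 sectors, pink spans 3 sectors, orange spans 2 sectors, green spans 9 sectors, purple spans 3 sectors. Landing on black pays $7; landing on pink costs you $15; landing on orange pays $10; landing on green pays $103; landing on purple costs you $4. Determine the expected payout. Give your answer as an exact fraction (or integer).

967/28 dollars

E[payout] = (11/28)·7 + (3/28)·(-15) + (2/28)·10 + (9/28)·103 + (3/28)·(-4) = 967/28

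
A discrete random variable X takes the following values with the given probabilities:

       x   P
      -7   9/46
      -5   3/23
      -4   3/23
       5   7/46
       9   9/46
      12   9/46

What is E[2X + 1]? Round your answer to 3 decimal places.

E[2x+1] = (9/46)·(-13) + (3/23)·(-9) + (3/23)·(-7) + (7/46)·11 + (9/46)·19 + (9/46)·25
     = 130/23 ≈ 5.652

5.652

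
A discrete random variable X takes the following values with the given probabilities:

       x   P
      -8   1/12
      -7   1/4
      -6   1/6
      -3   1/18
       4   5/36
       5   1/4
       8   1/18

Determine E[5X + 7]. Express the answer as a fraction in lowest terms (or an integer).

E[5x+7] = (1/12)·(-33) + (1/4)·(-28) + (1/6)·(-23) + (1/18)·(-8) + (5/36)·27 + (1/4)·32 + (1/18)·47
     = 1/3

1/3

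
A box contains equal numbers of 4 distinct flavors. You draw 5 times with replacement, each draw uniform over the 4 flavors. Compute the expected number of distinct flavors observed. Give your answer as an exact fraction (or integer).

781/256

Let Xⱼ=1 if type j appears at least once. P(Xⱼ=1) = 1 − ((4−1)/4)^5 = 781/1024.
E[#distinct] = 4·781/1024 = 781/256.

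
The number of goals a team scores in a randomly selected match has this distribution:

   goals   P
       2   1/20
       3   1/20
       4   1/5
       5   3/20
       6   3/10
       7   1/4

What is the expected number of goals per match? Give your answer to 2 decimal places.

5.35

E[X] = (1/20)·2 + (1/20)·3 + (1/5)·4 + (3/20)·5 + (3/10)·6 + (1/4)·7
     = 107/20 ≈ 5.35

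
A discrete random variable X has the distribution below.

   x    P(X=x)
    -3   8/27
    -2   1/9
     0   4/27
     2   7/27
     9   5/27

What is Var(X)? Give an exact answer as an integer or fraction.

13118/729

E[X] = (8/27)·(-3) + (1/9)·(-2) + (4/27)·0 + (7/27)·2 + (5/27)·9 = 29/27
E[X²] = (8/27)·9 + (1/9)·4 + (4/27)·0 + (7/27)·4 + (5/27)·81 = 517/27
Var(X) = 517/27 − (29/27)² = 13118/729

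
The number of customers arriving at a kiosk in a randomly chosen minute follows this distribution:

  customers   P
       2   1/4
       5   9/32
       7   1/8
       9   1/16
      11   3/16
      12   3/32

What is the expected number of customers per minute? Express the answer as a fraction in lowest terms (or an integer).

209/32

E[X] = (1/4)·2 + (9/32)·5 + (1/8)·7 + (1/16)·9 + (3/16)·11 + (3/32)·12
     = 209/32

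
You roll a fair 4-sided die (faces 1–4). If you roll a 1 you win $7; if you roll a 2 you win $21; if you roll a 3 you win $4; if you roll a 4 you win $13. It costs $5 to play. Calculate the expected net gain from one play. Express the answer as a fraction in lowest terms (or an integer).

25/4 dollars

E[payout] = (1/4)·4 + (1/4)·7 + (1/4)·13 + (1/4)·21 = 45/4
Expected profit = 45/4 − 5 = 25/4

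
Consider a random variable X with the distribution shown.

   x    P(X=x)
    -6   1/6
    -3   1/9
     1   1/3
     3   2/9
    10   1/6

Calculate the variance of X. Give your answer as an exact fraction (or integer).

E[X] = (1/6)·(-6) + (1/9)·(-3) + (1/3)·1 + (2/9)·3 + (1/6)·10 = 4/3
E[X²] = (1/6)·36 + (1/9)·9 + (1/3)·1 + (2/9)·9 + (1/6)·100 = 26
Var(X) = 26 − (4/3)² = 218/9

218/9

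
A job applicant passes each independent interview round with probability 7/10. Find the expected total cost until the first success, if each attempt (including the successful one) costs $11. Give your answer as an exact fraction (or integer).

110/7 dollars

E[#attempts] = 1/p = 10/7; E[cost] = 11·10/7 = 110/7.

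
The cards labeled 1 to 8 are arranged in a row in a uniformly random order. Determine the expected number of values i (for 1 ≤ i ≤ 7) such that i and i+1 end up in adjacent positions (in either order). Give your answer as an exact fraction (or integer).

7/4

For each i ∈ {1,…,7}, let Xᵢ = 1 if i and i+1 are adjacent. P(Xᵢ=1) = 2·(8−1)!/8! = 2/8.
By linearity, E[ΣXᵢ] = (7)·(2/8) = 7/4.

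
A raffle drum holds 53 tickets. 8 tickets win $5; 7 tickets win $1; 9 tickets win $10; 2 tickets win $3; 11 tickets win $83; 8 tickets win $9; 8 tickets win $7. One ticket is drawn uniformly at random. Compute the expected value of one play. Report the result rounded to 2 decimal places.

$22.34

E[payout] = (8/53)·5 + (7/53)·1 + (9/53)·10 + (2/53)·3 + (11/53)·83 + (8/53)·9 + (8/53)·7 = 1184/53
≈ $22.34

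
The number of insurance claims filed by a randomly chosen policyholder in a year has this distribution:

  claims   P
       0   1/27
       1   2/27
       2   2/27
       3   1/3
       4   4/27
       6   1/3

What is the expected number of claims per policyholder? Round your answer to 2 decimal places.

3.81

E[X] = (1/27)·0 + (2/27)·1 + (2/27)·2 + (1/3)·3 + (4/27)·4 + (1/3)·6
     = 103/27 ≈ 3.81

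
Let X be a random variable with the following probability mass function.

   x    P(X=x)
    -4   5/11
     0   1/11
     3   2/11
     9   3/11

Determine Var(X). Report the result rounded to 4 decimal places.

E[X] = (5/11)·(-4) + (1/11)·0 + (2/11)·3 + (3/11)·9 = 13/11
E[X²] = (5/11)·16 + (1/11)·0 + (2/11)·9 + (3/11)·81 = 31
Var(X) = 31 − (13/11)² = 3582/121 ≈ 29.6033

29.6033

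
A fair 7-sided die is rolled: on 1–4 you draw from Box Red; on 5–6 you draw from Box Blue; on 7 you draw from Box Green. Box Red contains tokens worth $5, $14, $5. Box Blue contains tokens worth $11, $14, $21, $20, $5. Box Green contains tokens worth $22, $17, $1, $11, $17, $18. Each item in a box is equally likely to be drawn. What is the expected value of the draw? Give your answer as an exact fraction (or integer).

1121/105 dollars

E[X | Box Red] = (5 + 14 + 5)/3 = 8
E[X | Box Blue] = (11 + 14 + 21 + 20 + 5)/5 = 71/5
E[X | Box Green] = (22 + 17 + 1 + 11 + 17 + 18)/6 = 43/3
E[X] = (4/7)·8 + (2/7)·71/5 + (1/7)·43/3 = 1121/105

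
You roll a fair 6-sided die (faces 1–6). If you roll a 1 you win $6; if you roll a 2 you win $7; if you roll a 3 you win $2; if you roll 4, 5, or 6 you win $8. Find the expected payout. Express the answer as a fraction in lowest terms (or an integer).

E[payout] = (1/6)·2 + (1/6)·6 + (1/6)·7 + (1/2)·8 = 13/2

13/2 dollars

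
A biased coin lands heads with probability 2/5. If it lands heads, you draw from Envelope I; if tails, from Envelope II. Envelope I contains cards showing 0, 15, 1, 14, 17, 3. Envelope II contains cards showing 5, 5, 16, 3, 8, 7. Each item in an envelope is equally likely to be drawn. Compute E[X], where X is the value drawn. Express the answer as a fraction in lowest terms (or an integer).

E[X | Envelope I] = (0 + 15 + 1 + 14 + 17 + 3)/6 = 25/3
E[X | Envelope II] = (5 + 5 + 16 + 3 + 8 + 7)/6 = 22/3
E[X] = (2/5)·25/3 + (3/5)·22/3 = 116/15

116/15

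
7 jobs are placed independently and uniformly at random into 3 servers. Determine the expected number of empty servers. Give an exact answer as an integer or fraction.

128/729

Let Xⱼ=1 if server j is empty. P(Xⱼ=1) = ((3-1)/3)^7 = 128/2187.
By linearity, E[#empty] = 3·128/2187 = 128/729.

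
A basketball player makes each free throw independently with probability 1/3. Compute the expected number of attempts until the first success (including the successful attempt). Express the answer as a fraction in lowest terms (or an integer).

For a geometric distribution, E[trials] = 1/p = 1/(1/3) = 3.

3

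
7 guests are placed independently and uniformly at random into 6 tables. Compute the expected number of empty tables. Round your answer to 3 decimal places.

Let Xⱼ=1 if table j is empty. P(Xⱼ=1) = ((6-1)/6)^7 = 78125/279936.
By linearity, E[#empty] = 6·78125/279936 = 78125/46656.
≈ 1.674

1.674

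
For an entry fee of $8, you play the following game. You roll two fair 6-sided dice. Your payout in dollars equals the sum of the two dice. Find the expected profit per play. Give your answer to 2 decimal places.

-$1.00

Distribution of the sum of the two dice: 2 w.p. 1/36, 3 w.p. 1/18, 4 w.p. 1/12, 5 w.p. 1/9, 6 w.p. 5/36, 7 w.p. 1/6, …
E[payout] = (1/36)·2 + (1/18)·3 + (1/12)·4 + (1/9)·5 + (5/36)·6 + (1/6)·7 + (5/36)·8 + (1/9)·9 + (1/12)·10 + (1/18)·11 + (1/36)·12 = 7
Expected profit = 7 − 8 = -1 ≈ -$1.00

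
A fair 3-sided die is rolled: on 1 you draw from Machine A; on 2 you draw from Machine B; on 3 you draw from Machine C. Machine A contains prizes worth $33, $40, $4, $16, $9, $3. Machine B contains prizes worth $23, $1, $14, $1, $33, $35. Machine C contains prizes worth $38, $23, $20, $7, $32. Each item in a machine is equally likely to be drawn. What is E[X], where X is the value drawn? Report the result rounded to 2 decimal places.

$19.78

E[X | Machine A] = (33 + 40 + 4 + 16 + 9 + 3)/6 = 35/2
E[X | Machine B] = (23 + 1 + 14 + 1 + 33 + 35)/6 = 107/6
E[X | Machine C] = (38 + 23 + 20 + 7 + 32)/5 = 24
E[X] = (1/3)·35/2 + (1/3)·107/6 + (1/3)·24 = 178/9 ≈ 19.78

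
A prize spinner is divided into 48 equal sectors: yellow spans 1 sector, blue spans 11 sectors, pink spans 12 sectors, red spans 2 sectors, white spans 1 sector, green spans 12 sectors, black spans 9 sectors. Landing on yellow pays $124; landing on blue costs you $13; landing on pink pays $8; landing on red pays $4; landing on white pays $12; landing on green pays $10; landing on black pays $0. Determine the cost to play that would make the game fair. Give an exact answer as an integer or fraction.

E[payout] = (1/48)·124 + (11/48)·(-13) + (12/48)·8 + (2/48)·4 + (1/48)·12 + (12/48)·10 + (9/48)·0 = 217/48
Fair fee = E[payout] = 217/48

217/48 dollars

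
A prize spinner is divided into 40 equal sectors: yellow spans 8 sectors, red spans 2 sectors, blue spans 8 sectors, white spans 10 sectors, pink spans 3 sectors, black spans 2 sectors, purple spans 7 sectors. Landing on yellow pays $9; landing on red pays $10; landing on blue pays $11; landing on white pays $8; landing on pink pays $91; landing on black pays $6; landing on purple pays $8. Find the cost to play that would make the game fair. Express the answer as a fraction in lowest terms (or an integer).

601/40 dollars

E[payout] = (8/40)·9 + (2/40)·10 + (8/40)·11 + (10/40)·8 + (3/40)·91 + (2/40)·6 + (7/40)·8 = 601/40
Fair fee = E[payout] = 601/40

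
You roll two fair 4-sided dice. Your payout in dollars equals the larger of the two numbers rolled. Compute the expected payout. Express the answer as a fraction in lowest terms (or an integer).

Distribution of the larger of the two numbers rolled: 1 w.p. 1/16, 2 w.p. 3/16, 3 w.p. 5/16, 4 w.p. 7/16
E[payout] = (1/16)·1 + (3/16)·2 + (5/16)·3 + (7/16)·4 = 25/8

25/8 dollars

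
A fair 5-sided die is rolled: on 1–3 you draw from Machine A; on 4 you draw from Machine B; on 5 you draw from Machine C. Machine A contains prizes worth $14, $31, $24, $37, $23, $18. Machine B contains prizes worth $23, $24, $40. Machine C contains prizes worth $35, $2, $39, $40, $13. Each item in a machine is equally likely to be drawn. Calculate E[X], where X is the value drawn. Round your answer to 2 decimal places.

E[X | Machine A] = (14 + 31 + 24 + 37 + 23 + 18)/6 = 49/2
E[X | Machine B] = (23 + 24 + 40)/3 = 29
E[X | Machine C] = (35 + 2 + 39 + 40 + 13)/5 = 129/5
E[X] = (3/5)·49/2 + (1/5)·29 + (1/5)·129/5 = 1283/50 ≈ 25.66

$25.66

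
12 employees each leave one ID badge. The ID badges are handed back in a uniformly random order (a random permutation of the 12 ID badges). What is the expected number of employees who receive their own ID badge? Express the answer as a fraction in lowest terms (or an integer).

Let Xᵢ = 1 if person i gets their own ID badge. For each i, P(Xᵢ=1) = 1/12.
By linearity of expectation, E[X₁+…+X_12] = 12·(1/12) = 1.

1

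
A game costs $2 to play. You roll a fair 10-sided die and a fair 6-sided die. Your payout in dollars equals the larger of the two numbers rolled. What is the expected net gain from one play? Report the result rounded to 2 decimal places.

$4.08

Distribution of the larger of the two numbers rolled: 1 w.p. 1/60, 2 w.p. 1/20, 3 w.p. 1/12, 4 w.p. 7/60, 5 w.p. 3/20, 6 w.p. 11/60, …
E[payout] = (1/60)·1 + (1/20)·2 + (1/12)·3 + (7/60)·4 + (3/20)·5 + (11/60)·6 + (1/10)·7 + (1/10)·8 + (1/10)·9 + (1/10)·10 = 73/12
Expected profit = 73/12 − 2 = 49/12 ≈ $4.08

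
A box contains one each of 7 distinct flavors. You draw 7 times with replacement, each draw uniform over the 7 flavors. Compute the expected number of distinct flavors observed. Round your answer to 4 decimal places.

4.6206

Let Xⱼ=1 if type j appears at least once. P(Xⱼ=1) = 1 − ((7−1)/7)^7 = 543607/823543.
E[#distinct] = 7·543607/823543 = 543607/117649.
≈ 4.6206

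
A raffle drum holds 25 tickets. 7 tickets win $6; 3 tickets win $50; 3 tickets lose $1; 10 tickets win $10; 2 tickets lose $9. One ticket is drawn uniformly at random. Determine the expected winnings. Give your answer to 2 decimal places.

E[payout] = (7/25)·6 + (3/25)·50 + (3/25)·(-1) + (10/25)·10 + (2/25)·(-9) = 271/25
≈ $10.84

$10.84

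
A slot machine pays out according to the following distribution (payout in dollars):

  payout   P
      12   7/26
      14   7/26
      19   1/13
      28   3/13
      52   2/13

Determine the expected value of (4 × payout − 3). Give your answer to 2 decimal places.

E[4x-3] = (7/26)·45 + (7/26)·53 + (1/13)·73 + (3/13)·109 + (2/13)·205
     = 1153/13 ≈ 88.69

88.69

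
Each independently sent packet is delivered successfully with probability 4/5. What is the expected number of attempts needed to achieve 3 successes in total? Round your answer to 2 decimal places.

By linearity (sum of 3 independent geometric waits), E[trials] = 3/p = 3/(4/5) = 15/4.
≈ 3.75

3.75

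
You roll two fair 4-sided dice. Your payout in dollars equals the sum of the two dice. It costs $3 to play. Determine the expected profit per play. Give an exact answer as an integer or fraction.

Distribution of the sum of the two dice: 2 w.p. 1/16, 3 w.p. 1/8, 4 w.p. 3/16, 5 w.p. 1/4, 6 w.p. 3/16, 7 w.p. 1/8, …
E[payout] = (1/16)·2 + (1/8)·3 + (3/16)·4 + (1/4)·5 + (3/16)·6 + (1/8)·7 + (1/16)·8 = 5
Expected profit = 5 − 3 = 2

$2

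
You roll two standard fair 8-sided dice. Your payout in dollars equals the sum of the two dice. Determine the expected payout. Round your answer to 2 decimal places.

$9.00

Distribution of the sum of the two dice: 2 w.p. 1/64, 3 w.p. 1/32, 4 w.p. 3/64, 5 w.p. 1/16, 6 w.p. 5/64, 7 w.p. 3/32, …
E[payout] = (1/64)·2 + (1/32)·3 + (3/64)·4 + (1/16)·5 + (5/64)·6 + (3/32)·7 + (7/64)·8 + (1/8)·9 + (7/64)·10 + (3/32)·11 + (5/64)·12 + (1/16)·13 + (3/64)·14 + (1/32)·15 + (1/64)·16 = 9
≈ $9.00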